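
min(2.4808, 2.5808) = 2.4808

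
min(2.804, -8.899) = -8.899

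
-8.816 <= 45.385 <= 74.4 True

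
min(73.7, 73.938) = 73.7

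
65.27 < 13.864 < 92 False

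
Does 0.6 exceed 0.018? Yes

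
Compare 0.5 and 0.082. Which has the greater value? 0.5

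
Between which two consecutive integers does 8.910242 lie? 8 and 9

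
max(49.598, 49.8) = 49.8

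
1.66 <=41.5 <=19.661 False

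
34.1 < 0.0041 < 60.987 False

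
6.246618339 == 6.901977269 False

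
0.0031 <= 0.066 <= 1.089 True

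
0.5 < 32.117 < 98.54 True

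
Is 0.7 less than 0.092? No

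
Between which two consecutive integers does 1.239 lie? 1 and 2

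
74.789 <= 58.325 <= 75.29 False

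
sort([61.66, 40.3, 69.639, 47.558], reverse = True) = [69.639, 61.66, 47.558, 40.3]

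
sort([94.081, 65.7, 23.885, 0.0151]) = [0.0151, 23.885, 65.7, 94.081]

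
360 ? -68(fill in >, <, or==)>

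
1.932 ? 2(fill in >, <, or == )<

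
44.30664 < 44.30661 False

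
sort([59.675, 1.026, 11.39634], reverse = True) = [59.675, 11.39634, 1.026]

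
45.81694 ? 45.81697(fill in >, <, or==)<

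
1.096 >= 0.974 True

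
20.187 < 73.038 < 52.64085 False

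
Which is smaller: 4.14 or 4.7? 4.14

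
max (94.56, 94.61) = 94.61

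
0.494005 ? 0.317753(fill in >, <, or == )>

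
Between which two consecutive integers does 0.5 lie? 0 and 1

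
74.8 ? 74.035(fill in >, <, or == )>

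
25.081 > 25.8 False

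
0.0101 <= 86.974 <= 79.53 False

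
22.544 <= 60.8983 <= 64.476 True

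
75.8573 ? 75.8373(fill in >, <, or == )>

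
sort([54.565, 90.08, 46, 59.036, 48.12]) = [46, 48.12, 54.565, 59.036, 90.08]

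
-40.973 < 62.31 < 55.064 False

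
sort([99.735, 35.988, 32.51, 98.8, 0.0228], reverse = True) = [99.735, 98.8, 35.988, 32.51, 0.0228]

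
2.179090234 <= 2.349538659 True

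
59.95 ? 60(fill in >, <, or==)<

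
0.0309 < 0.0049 False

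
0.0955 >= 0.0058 True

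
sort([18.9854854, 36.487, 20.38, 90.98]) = [18.9854854, 20.38, 36.487, 90.98]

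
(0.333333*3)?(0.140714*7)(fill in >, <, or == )>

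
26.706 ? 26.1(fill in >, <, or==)>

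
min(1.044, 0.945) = 0.945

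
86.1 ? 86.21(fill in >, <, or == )<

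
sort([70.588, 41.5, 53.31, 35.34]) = [35.34, 41.5, 53.31, 70.588]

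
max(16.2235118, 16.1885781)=16.2235118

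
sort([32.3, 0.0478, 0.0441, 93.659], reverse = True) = [93.659, 32.3, 0.0478, 0.0441]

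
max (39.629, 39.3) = 39.629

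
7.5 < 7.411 False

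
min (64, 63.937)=63.937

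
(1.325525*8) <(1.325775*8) True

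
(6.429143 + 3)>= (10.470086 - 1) False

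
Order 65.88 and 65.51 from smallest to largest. 65.51, 65.88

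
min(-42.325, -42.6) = -42.6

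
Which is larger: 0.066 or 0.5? 0.5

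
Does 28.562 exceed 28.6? No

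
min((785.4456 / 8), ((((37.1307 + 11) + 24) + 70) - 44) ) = 98.1307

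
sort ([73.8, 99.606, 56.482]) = [56.482, 73.8, 99.606]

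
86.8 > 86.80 False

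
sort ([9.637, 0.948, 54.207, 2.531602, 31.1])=[0.948, 2.531602, 9.637, 31.1, 54.207]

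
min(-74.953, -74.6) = -74.953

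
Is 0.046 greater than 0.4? No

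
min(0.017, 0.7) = 0.017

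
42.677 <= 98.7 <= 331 True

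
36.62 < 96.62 True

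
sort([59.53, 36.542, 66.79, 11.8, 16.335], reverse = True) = [66.79, 59.53, 36.542, 16.335, 11.8]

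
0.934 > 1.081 False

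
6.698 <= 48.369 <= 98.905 True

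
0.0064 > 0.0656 False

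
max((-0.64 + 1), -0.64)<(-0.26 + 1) True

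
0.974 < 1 True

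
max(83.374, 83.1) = 83.374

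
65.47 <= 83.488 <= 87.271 True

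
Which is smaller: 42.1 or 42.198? 42.1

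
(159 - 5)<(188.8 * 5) True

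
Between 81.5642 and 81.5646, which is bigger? 81.5646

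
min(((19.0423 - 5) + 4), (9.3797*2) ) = 18.0423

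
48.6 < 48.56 False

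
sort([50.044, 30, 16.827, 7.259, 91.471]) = [7.259, 16.827, 30, 50.044, 91.471]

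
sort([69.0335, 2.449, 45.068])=[2.449, 45.068, 69.0335]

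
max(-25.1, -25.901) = -25.1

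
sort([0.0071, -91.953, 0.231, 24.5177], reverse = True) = [24.5177, 0.231, 0.0071, -91.953]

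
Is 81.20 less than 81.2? No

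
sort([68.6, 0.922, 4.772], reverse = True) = [68.6, 4.772, 0.922]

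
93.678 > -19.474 True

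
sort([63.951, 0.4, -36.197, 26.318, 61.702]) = [-36.197, 0.4, 26.318, 61.702, 63.951]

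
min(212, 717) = 212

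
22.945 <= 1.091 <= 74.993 False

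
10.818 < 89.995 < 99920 True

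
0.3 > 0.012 True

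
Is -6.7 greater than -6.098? No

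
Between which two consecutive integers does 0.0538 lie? 0 and 1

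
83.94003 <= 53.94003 False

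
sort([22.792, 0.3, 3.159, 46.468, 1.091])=[0.3, 1.091, 3.159, 22.792, 46.468]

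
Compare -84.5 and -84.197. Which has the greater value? -84.197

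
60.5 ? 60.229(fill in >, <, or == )>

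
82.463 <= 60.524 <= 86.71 False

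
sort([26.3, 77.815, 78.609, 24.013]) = [24.013, 26.3, 77.815, 78.609]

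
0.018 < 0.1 True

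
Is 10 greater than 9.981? Yes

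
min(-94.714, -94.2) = -94.714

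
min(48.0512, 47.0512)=47.0512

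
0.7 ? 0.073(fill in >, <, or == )>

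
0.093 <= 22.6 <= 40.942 True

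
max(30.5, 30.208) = 30.5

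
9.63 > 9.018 True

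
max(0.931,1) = 1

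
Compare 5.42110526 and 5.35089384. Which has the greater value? 5.42110526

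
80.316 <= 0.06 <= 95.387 False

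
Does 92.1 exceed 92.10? No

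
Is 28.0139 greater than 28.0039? Yes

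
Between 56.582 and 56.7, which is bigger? 56.7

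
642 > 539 True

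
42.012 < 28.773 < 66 False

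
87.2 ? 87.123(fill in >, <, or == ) >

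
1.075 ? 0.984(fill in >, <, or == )>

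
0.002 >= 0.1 False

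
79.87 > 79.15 True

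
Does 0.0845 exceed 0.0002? Yes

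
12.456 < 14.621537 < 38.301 True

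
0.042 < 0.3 True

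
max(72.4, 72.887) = 72.887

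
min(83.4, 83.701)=83.4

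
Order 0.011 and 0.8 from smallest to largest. 0.011,0.8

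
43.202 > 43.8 False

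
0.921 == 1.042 False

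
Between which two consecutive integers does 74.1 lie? 74 and 75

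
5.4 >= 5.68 False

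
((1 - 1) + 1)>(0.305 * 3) True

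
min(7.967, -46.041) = -46.041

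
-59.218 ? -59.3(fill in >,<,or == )>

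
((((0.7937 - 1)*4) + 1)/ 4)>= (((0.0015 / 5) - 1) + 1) True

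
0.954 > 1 False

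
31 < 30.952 False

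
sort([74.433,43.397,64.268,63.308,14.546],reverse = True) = [74.433,64.268,63.308,43.397,14.546]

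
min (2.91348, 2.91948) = 2.91348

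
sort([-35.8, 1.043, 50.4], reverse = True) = [50.4, 1.043, -35.8]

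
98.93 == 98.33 False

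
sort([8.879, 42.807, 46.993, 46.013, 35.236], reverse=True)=[46.993, 46.013, 42.807, 35.236, 8.879]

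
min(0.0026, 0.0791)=0.0026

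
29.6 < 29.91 True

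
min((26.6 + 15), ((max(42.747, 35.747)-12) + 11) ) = 41.6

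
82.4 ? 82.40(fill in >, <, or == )==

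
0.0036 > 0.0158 False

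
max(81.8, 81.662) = 81.8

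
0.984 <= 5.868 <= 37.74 True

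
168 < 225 True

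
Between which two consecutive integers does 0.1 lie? 0 and 1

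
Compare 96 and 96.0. They are equal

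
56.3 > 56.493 False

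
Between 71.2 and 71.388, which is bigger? 71.388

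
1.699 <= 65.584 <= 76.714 True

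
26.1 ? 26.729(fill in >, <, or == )<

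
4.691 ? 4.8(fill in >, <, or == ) <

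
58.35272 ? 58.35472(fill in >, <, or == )<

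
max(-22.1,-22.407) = -22.1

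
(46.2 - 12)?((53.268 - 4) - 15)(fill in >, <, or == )<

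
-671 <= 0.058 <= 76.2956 True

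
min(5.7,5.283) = 5.283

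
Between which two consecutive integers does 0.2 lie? 0 and 1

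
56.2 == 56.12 False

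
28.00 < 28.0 False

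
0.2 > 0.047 True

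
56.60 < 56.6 False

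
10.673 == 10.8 False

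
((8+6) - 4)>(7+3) False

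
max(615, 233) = 615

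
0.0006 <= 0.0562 True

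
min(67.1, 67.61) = 67.1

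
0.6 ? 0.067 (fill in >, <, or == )>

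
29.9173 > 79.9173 False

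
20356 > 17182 True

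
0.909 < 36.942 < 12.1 False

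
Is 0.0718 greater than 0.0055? Yes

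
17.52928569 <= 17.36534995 False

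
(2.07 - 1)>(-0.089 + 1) True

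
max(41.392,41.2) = 41.392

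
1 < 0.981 False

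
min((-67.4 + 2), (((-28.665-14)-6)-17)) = -65.665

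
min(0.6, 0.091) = 0.091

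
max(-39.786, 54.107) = 54.107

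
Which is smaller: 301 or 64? 64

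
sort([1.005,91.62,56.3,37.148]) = [1.005,37.148,56.3,91.62]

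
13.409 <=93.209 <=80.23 False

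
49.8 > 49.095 True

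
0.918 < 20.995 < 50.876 True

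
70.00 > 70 False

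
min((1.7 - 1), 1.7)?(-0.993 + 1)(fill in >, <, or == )>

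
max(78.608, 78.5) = 78.608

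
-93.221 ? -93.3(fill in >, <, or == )>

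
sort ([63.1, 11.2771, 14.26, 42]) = [11.2771, 14.26, 42, 63.1]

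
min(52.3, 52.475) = 52.3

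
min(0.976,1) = 0.976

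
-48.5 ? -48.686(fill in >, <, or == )>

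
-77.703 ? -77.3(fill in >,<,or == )<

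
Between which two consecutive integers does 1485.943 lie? 1485 and 1486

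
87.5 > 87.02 True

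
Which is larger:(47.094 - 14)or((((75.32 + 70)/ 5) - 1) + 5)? (47.094 - 14)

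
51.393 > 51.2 True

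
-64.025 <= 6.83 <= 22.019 True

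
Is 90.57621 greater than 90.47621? Yes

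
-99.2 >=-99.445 True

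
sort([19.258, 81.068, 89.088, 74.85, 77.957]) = [19.258, 74.85, 77.957, 81.068, 89.088]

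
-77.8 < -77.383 True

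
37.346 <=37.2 False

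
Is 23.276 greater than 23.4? No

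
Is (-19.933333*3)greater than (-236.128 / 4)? No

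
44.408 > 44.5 False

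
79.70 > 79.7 False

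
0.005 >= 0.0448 False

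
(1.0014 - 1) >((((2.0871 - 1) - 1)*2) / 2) False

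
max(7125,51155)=51155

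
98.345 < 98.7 True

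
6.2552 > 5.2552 True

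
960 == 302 False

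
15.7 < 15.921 True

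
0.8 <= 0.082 False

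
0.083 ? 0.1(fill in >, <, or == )<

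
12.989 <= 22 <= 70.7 True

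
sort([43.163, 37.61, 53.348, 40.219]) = [37.61, 40.219, 43.163, 53.348]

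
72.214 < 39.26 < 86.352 False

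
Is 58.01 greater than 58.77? No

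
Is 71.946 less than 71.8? No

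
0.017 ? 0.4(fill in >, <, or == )<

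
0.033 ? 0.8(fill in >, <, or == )<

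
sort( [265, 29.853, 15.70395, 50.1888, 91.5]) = [15.70395, 29.853, 50.1888, 91.5, 265]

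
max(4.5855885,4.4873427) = 4.5855885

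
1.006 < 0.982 False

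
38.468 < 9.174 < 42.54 False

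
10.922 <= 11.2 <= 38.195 True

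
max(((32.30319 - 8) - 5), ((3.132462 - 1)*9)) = 19.30319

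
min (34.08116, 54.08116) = 34.08116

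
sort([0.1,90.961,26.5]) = [0.1,26.5,90.961]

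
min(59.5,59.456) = 59.456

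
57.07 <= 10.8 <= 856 False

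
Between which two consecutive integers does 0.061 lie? 0 and 1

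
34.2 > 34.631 False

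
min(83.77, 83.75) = 83.75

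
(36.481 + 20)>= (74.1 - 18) True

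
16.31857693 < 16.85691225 True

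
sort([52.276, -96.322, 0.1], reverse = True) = [52.276, 0.1, -96.322]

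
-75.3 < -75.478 False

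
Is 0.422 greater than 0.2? Yes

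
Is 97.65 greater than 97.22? Yes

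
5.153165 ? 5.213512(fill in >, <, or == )<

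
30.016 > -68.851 True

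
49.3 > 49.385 False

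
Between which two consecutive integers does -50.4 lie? -51 and -50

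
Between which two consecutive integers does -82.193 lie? -83 and -82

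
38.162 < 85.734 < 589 True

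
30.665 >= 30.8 False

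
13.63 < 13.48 False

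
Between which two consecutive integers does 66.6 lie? 66 and 67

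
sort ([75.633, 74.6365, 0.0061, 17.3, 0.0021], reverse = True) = [75.633, 74.6365, 17.3, 0.0061, 0.0021]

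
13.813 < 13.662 False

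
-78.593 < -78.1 True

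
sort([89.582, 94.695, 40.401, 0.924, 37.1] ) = [0.924, 37.1, 40.401, 89.582, 94.695]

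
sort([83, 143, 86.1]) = [83, 86.1, 143]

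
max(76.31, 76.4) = 76.4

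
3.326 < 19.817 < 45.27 True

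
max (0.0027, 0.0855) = 0.0855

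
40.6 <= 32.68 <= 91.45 False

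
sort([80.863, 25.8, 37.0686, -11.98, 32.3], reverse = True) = [80.863, 37.0686, 32.3, 25.8, -11.98]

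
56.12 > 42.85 True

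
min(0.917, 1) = 0.917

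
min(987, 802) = 802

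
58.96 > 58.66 True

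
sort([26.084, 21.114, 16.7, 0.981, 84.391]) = [0.981, 16.7, 21.114, 26.084, 84.391]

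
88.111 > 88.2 False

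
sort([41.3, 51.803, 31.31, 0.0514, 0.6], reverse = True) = [51.803, 41.3, 31.31, 0.6, 0.0514]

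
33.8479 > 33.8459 True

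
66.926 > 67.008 False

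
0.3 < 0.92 True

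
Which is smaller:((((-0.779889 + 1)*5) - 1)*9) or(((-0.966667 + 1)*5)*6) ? ((((-0.779889 + 1)*5) - 1)*9)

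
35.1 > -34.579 True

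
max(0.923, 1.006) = 1.006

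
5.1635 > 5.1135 True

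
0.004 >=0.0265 False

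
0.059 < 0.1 True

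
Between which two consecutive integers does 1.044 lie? 1 and 2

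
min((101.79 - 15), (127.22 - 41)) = 86.22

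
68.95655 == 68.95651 False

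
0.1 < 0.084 False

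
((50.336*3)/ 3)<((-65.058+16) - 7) False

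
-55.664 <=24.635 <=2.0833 False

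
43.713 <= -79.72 False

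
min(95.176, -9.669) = -9.669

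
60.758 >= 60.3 True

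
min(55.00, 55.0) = 55.00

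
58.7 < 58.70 False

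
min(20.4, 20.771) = 20.4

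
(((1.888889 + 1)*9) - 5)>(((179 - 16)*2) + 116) False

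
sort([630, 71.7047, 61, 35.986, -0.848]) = [-0.848, 35.986, 61, 71.7047, 630]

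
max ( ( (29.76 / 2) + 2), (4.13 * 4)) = 16.88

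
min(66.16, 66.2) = 66.16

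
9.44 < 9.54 True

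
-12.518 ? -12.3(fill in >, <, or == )<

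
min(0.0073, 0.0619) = 0.0073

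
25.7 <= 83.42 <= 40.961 False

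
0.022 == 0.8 False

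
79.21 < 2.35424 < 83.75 False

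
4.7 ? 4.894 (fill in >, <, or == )<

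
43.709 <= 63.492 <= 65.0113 True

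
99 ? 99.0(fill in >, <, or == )==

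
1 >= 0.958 True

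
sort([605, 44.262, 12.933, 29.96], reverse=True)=[605, 44.262, 29.96, 12.933]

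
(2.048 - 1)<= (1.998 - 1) False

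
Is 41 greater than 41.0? No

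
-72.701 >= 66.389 False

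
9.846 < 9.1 False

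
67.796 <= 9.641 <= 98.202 False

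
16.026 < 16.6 True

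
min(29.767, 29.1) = 29.1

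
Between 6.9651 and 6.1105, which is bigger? 6.9651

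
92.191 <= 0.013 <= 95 False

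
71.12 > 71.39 False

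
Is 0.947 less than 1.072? Yes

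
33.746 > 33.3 True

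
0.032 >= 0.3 False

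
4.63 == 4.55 False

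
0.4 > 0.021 True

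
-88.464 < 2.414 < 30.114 True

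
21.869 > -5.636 True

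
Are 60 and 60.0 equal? Yes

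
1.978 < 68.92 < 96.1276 True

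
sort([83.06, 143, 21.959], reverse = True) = [143, 83.06, 21.959]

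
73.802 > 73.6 True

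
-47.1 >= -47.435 True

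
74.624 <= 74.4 False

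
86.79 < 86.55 False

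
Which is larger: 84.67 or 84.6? 84.67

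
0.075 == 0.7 False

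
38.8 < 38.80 False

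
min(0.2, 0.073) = 0.073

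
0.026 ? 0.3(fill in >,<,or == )<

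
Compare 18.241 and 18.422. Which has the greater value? 18.422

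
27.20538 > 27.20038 True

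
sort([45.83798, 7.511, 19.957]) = [7.511, 19.957, 45.83798]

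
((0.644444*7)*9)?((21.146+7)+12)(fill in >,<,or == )>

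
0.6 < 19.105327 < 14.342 False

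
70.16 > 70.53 False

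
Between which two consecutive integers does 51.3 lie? 51 and 52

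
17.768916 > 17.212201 True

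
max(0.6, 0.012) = 0.6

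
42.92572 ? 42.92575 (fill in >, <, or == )<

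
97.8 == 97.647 False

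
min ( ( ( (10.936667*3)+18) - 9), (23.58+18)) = 41.58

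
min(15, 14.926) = 14.926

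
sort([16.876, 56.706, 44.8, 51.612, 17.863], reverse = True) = [56.706, 51.612, 44.8, 17.863, 16.876]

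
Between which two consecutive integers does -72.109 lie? -73 and -72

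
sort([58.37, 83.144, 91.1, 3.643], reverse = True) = [91.1, 83.144, 58.37, 3.643]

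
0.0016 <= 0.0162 True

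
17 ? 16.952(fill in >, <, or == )>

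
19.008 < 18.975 False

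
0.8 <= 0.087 False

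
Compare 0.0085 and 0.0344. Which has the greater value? 0.0344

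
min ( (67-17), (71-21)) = 50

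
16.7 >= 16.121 True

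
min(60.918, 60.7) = 60.7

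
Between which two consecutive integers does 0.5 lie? 0 and 1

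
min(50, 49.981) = 49.981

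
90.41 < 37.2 False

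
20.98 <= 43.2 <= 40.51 False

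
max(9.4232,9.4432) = 9.4432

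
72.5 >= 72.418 True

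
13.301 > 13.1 True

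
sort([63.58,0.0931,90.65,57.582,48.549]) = [0.0931,48.549,57.582,63.58,90.65]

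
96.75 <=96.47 False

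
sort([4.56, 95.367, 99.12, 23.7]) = [4.56, 23.7, 95.367, 99.12]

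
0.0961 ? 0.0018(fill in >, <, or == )>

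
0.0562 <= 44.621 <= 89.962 True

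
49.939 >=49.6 True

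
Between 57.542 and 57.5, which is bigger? 57.542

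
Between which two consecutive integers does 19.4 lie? 19 and 20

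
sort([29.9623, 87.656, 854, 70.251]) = [29.9623, 70.251, 87.656, 854]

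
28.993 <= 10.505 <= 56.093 False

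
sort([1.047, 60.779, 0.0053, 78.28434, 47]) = [0.0053, 1.047, 47, 60.779, 78.28434]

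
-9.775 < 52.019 True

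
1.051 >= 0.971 True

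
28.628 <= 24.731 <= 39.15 False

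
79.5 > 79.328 True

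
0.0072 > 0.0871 False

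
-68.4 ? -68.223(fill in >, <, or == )<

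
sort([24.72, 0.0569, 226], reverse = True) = [226, 24.72, 0.0569]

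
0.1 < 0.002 False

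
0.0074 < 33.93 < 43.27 True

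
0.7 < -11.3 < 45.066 False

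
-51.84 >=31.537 False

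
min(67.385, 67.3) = 67.3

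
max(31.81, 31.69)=31.81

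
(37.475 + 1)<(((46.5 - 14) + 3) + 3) True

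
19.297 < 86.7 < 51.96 False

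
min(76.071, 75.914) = 75.914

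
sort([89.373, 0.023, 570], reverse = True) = [570, 89.373, 0.023]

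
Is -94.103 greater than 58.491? No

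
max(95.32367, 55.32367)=95.32367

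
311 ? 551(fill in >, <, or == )<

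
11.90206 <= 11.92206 True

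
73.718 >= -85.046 True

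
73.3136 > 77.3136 False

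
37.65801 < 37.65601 False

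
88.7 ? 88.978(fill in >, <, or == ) <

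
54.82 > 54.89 False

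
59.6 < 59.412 False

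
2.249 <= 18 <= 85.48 True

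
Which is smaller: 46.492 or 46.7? 46.492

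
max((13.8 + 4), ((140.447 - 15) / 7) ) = 17.921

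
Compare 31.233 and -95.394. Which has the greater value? 31.233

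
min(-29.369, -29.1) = -29.369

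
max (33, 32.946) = 33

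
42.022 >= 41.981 True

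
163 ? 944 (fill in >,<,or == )<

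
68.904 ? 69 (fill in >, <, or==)<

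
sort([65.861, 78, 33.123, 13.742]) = [13.742, 33.123, 65.861, 78]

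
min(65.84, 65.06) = 65.06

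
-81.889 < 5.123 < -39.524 False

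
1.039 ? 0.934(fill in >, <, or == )>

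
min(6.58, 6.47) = 6.47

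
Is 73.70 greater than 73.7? No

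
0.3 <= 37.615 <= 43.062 True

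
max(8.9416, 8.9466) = 8.9466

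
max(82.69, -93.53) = 82.69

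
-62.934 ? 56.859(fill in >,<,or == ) <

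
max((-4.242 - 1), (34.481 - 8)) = 26.481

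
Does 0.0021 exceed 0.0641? No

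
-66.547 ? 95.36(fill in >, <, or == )<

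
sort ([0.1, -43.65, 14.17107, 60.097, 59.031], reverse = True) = [60.097, 59.031, 14.17107, 0.1, -43.65]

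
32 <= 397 True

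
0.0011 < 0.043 True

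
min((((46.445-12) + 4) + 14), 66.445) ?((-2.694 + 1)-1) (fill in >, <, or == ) >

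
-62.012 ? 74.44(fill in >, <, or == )<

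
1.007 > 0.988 True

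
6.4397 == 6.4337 False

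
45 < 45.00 False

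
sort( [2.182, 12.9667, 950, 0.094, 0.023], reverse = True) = [950, 12.9667, 2.182, 0.094, 0.023]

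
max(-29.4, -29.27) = -29.27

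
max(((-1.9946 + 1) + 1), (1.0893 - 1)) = 0.0893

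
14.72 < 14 False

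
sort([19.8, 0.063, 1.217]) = [0.063, 1.217, 19.8]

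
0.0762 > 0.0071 True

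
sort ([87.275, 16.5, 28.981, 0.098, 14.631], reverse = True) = [87.275, 28.981, 16.5, 14.631, 0.098]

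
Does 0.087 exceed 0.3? No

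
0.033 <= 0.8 True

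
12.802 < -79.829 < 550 False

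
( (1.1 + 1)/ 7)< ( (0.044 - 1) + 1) False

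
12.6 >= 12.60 True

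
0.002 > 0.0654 False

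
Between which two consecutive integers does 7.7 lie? 7 and 8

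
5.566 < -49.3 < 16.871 False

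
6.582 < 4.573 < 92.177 False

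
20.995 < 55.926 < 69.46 True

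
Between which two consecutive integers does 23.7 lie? 23 and 24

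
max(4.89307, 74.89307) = 74.89307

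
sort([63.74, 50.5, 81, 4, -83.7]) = [-83.7, 4, 50.5, 63.74, 81]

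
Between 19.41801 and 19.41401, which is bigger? 19.41801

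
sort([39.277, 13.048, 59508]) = [13.048, 39.277, 59508]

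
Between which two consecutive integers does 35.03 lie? 35 and 36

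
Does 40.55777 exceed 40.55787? No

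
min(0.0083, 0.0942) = 0.0083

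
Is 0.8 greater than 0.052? Yes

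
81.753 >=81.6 True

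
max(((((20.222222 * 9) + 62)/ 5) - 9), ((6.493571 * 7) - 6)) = 39.7999996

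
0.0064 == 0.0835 False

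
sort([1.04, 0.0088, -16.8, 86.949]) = [-16.8, 0.0088, 1.04, 86.949]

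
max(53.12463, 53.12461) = 53.12463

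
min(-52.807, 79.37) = -52.807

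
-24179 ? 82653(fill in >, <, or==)<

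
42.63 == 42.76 False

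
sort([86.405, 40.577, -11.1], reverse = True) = [86.405, 40.577, -11.1]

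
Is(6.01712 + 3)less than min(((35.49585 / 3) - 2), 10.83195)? Yes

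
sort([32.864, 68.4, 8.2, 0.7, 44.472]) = [0.7, 8.2, 32.864, 44.472, 68.4]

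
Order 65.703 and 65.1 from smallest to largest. 65.1, 65.703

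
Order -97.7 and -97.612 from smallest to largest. -97.7, -97.612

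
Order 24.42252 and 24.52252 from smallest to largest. 24.42252, 24.52252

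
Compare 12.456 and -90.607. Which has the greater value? 12.456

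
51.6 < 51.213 False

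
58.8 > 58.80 False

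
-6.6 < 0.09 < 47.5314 True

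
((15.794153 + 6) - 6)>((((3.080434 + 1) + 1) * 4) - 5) True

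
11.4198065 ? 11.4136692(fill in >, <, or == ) >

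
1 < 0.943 False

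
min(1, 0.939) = 0.939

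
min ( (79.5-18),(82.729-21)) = 61.5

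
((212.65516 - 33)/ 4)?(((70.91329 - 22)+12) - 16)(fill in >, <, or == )>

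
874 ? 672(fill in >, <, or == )>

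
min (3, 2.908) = 2.908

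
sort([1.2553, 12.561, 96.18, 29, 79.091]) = [1.2553, 12.561, 29, 79.091, 96.18]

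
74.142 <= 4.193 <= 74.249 False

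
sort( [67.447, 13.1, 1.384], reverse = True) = [67.447, 13.1, 1.384]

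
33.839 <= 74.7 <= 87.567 True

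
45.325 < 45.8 True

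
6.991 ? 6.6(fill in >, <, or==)>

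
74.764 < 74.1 False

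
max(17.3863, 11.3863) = 17.3863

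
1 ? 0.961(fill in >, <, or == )>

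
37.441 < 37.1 False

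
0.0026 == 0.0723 False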